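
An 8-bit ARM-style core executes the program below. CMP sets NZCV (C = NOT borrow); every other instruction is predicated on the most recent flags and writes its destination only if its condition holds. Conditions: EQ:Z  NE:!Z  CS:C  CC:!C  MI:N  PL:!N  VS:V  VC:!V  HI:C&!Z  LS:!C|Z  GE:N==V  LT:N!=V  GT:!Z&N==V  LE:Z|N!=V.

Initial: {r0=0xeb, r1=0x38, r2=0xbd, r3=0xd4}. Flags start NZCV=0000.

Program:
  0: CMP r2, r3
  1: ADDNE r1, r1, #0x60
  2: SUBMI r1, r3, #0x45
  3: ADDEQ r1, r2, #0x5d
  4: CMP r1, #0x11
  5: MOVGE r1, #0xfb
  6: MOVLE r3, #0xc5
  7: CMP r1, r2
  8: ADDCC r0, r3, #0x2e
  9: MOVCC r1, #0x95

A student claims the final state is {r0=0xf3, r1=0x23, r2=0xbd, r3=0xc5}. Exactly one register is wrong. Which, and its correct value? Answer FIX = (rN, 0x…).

FIX = (r1, 0x95)

0: ✓ CMP  NZCV=1000
1: ✓ ADDNE  r1←0x98
2: ✓ SUBMI  r1←0x8f
3: · ADDEQ
4: ✓ CMP  NZCV=0011
5: · MOVGE
6: ✓ MOVLE  r3←0xc5
7: ✓ CMP  NZCV=1000
8: ✓ ADDCC  r0←0xf3
9: ✓ MOVCC  r1←0x95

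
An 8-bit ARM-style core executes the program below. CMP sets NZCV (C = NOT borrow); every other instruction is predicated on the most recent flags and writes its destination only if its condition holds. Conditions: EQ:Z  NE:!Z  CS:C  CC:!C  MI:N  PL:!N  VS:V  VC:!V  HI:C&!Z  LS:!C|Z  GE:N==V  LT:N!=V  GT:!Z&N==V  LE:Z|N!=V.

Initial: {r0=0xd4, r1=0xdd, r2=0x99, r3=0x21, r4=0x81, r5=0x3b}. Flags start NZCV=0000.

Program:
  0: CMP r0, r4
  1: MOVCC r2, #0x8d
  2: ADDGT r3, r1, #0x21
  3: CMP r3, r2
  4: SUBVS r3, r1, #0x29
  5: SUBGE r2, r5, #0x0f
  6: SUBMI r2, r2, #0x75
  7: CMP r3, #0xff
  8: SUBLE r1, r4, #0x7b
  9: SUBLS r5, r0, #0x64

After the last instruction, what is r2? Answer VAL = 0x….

[0] flags=0010 → (cmp)
[1] flags=0010 CC?F → skip
[2] flags=0010 GT?T → r3=0xfe
[3] flags=0010 → (cmp)
[4] flags=0010 VS?F → skip
[5] flags=0010 GE?T → r2=0x2c
[6] flags=0010 MI?F → skip
[7] flags=1000 → (cmp)
[8] flags=1000 LE?T → r1=0x06
[9] flags=1000 LS?T → r5=0x70

VAL = 0x2c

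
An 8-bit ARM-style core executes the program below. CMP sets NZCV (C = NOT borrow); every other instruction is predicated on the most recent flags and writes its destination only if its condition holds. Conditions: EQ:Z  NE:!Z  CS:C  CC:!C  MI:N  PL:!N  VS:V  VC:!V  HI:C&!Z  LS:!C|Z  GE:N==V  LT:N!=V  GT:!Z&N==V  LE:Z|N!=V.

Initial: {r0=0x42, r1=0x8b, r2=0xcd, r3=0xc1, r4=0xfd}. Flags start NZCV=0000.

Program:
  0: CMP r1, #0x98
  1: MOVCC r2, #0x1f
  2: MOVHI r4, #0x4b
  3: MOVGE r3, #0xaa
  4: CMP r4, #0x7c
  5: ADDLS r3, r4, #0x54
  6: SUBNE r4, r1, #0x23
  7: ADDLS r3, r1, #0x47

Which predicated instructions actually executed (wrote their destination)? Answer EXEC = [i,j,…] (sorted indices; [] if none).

[0] flags=1000 → (cmp)
[1] flags=1000 CC?T → r2=0x1f
[2] flags=1000 HI?F → skip
[3] flags=1000 GE?F → skip
[4] flags=1010 → (cmp)
[5] flags=1010 LS?F → skip
[6] flags=1010 NE?T → r4=0x68
[7] flags=1010 LS?F → skip

EXEC = [1,6]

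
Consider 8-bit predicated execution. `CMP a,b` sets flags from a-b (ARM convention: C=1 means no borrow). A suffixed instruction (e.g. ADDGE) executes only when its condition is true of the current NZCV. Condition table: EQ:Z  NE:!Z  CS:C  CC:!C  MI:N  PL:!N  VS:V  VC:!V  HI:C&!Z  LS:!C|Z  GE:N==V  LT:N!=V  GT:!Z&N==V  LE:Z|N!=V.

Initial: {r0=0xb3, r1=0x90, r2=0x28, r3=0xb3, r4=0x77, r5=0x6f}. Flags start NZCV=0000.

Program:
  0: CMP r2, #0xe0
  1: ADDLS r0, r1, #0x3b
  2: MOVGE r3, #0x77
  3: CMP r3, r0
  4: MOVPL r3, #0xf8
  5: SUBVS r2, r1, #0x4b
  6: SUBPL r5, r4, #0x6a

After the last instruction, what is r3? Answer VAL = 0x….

[0] flags=0000 → (cmp)
[1] flags=0000 LS?T → r0=0xcb
[2] flags=0000 GE?T → r3=0x77
[3] flags=1001 → (cmp)
[4] flags=1001 PL?F → skip
[5] flags=1001 VS?T → r2=0x45
[6] flags=1001 PL?F → skip

VAL = 0x77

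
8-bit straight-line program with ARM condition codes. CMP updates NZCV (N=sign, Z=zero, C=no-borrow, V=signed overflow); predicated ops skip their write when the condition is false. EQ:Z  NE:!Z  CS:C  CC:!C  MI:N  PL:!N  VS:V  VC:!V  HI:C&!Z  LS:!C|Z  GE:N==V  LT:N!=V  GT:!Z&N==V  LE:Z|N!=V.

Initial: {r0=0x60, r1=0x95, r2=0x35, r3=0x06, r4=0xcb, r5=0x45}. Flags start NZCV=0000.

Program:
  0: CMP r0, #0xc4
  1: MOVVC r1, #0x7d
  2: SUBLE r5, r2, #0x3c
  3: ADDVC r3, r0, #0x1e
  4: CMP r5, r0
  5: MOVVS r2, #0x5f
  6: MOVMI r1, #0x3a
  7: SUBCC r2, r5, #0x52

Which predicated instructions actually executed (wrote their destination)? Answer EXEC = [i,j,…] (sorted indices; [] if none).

EXEC = [6,7]

[0] flags=1001 → (cmp)
[1] flags=1001 VC?F → skip
[2] flags=1001 LE?F → skip
[3] flags=1001 VC?F → skip
[4] flags=1000 → (cmp)
[5] flags=1000 VS?F → skip
[6] flags=1000 MI?T → r1=0x3a
[7] flags=1000 CC?T → r2=0xf3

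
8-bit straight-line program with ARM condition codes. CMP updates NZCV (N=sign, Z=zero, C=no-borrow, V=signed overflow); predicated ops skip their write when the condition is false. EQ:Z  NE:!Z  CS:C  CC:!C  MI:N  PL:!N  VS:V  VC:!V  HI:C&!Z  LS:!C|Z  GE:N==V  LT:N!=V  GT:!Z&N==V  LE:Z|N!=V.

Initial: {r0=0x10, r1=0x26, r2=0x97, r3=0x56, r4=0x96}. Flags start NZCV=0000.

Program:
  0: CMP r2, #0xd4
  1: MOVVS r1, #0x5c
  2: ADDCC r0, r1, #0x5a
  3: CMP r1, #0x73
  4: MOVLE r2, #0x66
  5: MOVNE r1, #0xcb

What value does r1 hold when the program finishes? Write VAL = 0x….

VAL = 0xcb

0: ✓ CMP  NZCV=1000
1: · MOVVS
2: ✓ ADDCC  r0←0x80
3: ✓ CMP  NZCV=1000
4: ✓ MOVLE  r2←0x66
5: ✓ MOVNE  r1←0xcb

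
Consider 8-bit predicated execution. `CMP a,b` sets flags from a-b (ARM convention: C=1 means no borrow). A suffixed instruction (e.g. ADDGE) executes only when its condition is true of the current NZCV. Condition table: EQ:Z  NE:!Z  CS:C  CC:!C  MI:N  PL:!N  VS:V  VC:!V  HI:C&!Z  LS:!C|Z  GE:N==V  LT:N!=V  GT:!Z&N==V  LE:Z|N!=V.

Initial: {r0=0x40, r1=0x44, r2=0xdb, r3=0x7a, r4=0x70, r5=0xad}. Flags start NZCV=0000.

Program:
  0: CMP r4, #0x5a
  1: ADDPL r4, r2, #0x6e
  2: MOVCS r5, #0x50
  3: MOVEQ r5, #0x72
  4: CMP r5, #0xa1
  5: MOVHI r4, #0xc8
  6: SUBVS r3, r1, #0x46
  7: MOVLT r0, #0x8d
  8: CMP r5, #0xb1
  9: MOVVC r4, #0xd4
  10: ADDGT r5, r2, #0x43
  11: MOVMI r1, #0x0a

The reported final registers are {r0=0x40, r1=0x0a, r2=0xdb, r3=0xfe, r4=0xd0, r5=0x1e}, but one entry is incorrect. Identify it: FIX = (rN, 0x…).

FIX = (r4, 0x49)

[0] flags=0010 → (cmp)
[1] flags=0010 PL?T → r4=0x49
[2] flags=0010 CS?T → r5=0x50
[3] flags=0010 EQ?F → skip
[4] flags=1001 → (cmp)
[5] flags=1001 HI?F → skip
[6] flags=1001 VS?T → r3=0xfe
[7] flags=1001 LT?F → skip
[8] flags=1001 → (cmp)
[9] flags=1001 VC?F → skip
[10] flags=1001 GT?T → r5=0x1e
[11] flags=1001 MI?T → r1=0x0a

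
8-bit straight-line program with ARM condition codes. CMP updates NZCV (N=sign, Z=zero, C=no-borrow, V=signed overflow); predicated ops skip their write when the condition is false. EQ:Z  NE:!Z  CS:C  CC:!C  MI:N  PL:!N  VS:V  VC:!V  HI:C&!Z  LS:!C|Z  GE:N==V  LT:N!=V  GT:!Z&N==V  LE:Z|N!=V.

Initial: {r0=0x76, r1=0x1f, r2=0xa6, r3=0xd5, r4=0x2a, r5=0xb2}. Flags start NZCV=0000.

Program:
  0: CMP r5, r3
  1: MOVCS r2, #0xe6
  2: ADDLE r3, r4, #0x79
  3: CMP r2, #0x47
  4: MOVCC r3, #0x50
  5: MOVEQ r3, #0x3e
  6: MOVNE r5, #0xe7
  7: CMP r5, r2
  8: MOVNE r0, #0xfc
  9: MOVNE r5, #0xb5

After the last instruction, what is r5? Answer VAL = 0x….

[0] flags=1000 → (cmp)
[1] flags=1000 CS?F → skip
[2] flags=1000 LE?T → r3=0xa3
[3] flags=0011 → (cmp)
[4] flags=0011 CC?F → skip
[5] flags=0011 EQ?F → skip
[6] flags=0011 NE?T → r5=0xe7
[7] flags=0010 → (cmp)
[8] flags=0010 NE?T → r0=0xfc
[9] flags=0010 NE?T → r5=0xb5

VAL = 0xb5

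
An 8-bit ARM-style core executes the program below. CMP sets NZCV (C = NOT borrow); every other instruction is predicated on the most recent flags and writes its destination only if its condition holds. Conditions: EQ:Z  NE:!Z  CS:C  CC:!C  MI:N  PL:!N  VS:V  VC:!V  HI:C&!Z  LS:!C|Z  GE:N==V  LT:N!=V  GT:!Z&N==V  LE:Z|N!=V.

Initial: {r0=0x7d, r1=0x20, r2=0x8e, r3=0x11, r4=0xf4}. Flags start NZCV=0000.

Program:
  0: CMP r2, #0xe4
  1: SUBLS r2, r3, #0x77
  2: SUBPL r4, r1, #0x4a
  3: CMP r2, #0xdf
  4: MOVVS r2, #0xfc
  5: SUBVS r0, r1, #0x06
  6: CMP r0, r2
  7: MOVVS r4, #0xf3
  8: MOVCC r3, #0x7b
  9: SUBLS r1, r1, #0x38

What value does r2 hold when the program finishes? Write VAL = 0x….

VAL = 0x9a

[0] flags=1000 → (cmp)
[1] flags=1000 LS?T → r2=0x9a
[2] flags=1000 PL?F → skip
[3] flags=1000 → (cmp)
[4] flags=1000 VS?F → skip
[5] flags=1000 VS?F → skip
[6] flags=1001 → (cmp)
[7] flags=1001 VS?T → r4=0xf3
[8] flags=1001 CC?T → r3=0x7b
[9] flags=1001 LS?T → r1=0xe8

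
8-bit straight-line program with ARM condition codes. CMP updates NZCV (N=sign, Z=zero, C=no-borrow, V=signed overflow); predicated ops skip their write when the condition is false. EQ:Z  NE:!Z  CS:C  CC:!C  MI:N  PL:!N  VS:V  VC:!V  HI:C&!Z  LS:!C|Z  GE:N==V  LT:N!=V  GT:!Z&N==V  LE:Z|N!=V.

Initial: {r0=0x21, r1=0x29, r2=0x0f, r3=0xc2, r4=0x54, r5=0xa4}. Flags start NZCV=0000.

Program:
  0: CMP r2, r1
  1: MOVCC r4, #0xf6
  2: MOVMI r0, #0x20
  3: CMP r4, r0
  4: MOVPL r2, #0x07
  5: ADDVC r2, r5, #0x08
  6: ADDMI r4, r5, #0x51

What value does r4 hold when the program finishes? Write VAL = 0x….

VAL = 0xf5

0: ✓ CMP  NZCV=1000
1: ✓ MOVCC  r4←0xf6
2: ✓ MOVMI  r0←0x20
3: ✓ CMP  NZCV=1010
4: · MOVPL
5: ✓ ADDVC  r2←0xac
6: ✓ ADDMI  r4←0xf5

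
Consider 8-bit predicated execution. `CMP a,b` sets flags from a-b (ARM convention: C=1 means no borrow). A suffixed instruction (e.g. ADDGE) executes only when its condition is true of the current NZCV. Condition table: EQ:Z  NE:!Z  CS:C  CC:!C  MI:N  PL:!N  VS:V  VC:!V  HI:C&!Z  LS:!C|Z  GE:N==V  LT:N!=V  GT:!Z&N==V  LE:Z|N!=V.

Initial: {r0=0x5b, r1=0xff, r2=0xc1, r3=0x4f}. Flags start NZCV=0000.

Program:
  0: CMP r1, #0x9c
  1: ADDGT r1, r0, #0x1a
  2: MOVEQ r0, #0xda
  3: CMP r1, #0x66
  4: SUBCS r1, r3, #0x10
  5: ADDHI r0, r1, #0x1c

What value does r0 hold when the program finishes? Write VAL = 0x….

0: ✓ CMP  NZCV=0010
1: ✓ ADDGT  r1←0x75
2: · MOVEQ
3: ✓ CMP  NZCV=0010
4: ✓ SUBCS  r1←0x3f
5: ✓ ADDHI  r0←0x5b

VAL = 0x5b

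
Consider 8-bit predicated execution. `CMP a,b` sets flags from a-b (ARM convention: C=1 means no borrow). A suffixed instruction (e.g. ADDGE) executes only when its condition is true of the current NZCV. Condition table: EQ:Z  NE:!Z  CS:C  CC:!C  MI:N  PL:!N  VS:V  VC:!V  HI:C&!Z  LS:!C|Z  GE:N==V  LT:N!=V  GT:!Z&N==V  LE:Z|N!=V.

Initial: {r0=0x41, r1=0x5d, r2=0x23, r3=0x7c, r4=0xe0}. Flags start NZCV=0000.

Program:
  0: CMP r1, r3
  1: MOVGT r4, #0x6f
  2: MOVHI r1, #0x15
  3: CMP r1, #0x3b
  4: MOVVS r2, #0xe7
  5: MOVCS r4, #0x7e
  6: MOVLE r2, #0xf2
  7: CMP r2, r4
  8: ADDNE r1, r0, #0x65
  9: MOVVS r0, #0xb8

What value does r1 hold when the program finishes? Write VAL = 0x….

VAL = 0xa6

0: ✓ CMP  NZCV=1000
1: · MOVGT
2: · MOVHI
3: ✓ CMP  NZCV=0010
4: · MOVVS
5: ✓ MOVCS  r4←0x7e
6: · MOVLE
7: ✓ CMP  NZCV=1000
8: ✓ ADDNE  r1←0xa6
9: · MOVVS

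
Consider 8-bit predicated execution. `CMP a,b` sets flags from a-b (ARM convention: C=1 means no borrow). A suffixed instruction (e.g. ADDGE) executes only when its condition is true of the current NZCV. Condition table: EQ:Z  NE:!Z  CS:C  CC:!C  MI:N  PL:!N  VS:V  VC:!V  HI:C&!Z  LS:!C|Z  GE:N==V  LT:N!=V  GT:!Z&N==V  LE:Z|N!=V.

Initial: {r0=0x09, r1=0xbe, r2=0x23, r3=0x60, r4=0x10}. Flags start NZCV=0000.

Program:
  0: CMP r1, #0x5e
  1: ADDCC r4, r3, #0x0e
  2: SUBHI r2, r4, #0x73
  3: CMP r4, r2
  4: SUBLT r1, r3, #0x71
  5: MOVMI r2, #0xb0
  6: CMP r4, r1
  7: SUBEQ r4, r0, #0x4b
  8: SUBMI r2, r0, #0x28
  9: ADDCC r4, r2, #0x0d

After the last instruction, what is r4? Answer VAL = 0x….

[0] flags=0011 → (cmp)
[1] flags=0011 CC?F → skip
[2] flags=0011 HI?T → r2=0x9d
[3] flags=0000 → (cmp)
[4] flags=0000 LT?F → skip
[5] flags=0000 MI?F → skip
[6] flags=0000 → (cmp)
[7] flags=0000 EQ?F → skip
[8] flags=0000 MI?F → skip
[9] flags=0000 CC?T → r4=0xaa

VAL = 0xaa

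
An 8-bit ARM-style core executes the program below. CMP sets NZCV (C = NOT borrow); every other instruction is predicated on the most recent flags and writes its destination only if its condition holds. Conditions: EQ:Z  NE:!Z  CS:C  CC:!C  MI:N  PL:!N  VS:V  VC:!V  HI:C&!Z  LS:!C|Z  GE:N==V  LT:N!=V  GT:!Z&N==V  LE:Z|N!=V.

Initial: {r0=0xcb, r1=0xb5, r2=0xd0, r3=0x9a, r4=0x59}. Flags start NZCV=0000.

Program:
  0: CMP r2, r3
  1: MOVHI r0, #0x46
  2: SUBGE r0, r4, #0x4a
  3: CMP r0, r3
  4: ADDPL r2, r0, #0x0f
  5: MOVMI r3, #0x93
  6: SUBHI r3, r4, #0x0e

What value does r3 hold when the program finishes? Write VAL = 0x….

VAL = 0x9a

0: ✓ CMP  NZCV=0010
1: ✓ MOVHI  r0←0x46
2: ✓ SUBGE  r0←0x0f
3: ✓ CMP  NZCV=0000
4: ✓ ADDPL  r2←0x1e
5: · MOVMI
6: · SUBHI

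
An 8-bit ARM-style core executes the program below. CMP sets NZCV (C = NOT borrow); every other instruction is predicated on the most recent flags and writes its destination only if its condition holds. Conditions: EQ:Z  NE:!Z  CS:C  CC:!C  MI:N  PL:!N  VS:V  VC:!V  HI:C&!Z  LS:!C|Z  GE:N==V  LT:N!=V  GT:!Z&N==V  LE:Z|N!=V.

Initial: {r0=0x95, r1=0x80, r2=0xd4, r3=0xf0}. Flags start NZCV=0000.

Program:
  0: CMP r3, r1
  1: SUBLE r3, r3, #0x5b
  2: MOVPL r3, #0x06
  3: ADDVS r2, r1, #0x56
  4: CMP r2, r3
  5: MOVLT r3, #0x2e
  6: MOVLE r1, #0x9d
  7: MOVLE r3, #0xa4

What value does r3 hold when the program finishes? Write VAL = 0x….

[0] flags=0010 → (cmp)
[1] flags=0010 LE?F → skip
[2] flags=0010 PL?T → r3=0x06
[3] flags=0010 VS?F → skip
[4] flags=1010 → (cmp)
[5] flags=1010 LT?T → r3=0x2e
[6] flags=1010 LE?T → r1=0x9d
[7] flags=1010 LE?T → r3=0xa4

VAL = 0xa4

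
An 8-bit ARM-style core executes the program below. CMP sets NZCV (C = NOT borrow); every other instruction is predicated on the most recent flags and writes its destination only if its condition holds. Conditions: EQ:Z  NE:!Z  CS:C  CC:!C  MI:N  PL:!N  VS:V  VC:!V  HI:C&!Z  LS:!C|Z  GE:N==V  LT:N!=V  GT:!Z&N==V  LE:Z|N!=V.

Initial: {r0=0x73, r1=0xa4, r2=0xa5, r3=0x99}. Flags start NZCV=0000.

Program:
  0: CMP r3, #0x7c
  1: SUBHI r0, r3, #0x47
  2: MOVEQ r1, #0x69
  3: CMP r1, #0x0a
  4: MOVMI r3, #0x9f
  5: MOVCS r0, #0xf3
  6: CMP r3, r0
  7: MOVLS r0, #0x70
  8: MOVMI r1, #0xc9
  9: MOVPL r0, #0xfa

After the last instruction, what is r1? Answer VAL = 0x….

VAL = 0xc9

[0] flags=0011 → (cmp)
[1] flags=0011 HI?T → r0=0x52
[2] flags=0011 EQ?F → skip
[3] flags=1010 → (cmp)
[4] flags=1010 MI?T → r3=0x9f
[5] flags=1010 CS?T → r0=0xf3
[6] flags=1000 → (cmp)
[7] flags=1000 LS?T → r0=0x70
[8] flags=1000 MI?T → r1=0xc9
[9] flags=1000 PL?F → skip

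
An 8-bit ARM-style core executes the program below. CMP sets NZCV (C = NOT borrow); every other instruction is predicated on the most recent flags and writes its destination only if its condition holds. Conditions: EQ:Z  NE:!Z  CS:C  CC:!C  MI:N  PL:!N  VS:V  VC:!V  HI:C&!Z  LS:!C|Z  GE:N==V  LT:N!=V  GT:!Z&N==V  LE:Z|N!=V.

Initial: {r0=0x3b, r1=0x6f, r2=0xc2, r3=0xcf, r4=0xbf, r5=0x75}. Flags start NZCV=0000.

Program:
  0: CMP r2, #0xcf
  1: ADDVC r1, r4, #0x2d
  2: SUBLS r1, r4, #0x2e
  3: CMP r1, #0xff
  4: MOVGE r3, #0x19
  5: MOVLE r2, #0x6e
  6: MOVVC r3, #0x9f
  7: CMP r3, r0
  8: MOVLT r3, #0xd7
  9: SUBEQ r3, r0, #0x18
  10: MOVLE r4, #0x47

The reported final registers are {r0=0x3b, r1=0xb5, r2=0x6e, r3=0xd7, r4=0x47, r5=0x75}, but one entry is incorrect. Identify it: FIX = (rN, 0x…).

[0] flags=1000 → (cmp)
[1] flags=1000 VC?T → r1=0xec
[2] flags=1000 LS?T → r1=0x91
[3] flags=1000 → (cmp)
[4] flags=1000 GE?F → skip
[5] flags=1000 LE?T → r2=0x6e
[6] flags=1000 VC?T → r3=0x9f
[7] flags=0011 → (cmp)
[8] flags=0011 LT?T → r3=0xd7
[9] flags=0011 EQ?F → skip
[10] flags=0011 LE?T → r4=0x47

FIX = (r1, 0x91)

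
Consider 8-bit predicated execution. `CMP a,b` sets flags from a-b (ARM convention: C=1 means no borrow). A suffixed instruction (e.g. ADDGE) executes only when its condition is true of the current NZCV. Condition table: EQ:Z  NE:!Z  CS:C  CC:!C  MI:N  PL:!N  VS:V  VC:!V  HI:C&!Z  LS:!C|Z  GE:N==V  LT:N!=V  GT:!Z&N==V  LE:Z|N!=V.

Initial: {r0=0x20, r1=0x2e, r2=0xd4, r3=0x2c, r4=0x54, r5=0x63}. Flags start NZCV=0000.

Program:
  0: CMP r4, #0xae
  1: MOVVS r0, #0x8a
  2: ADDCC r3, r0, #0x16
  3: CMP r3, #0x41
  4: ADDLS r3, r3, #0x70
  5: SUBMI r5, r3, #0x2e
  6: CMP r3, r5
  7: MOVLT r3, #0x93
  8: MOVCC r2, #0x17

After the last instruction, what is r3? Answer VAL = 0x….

VAL = 0x93

[0] flags=1001 → (cmp)
[1] flags=1001 VS?T → r0=0x8a
[2] flags=1001 CC?T → r3=0xa0
[3] flags=0011 → (cmp)
[4] flags=0011 LS?F → skip
[5] flags=0011 MI?F → skip
[6] flags=0011 → (cmp)
[7] flags=0011 LT?T → r3=0x93
[8] flags=0011 CC?F → skip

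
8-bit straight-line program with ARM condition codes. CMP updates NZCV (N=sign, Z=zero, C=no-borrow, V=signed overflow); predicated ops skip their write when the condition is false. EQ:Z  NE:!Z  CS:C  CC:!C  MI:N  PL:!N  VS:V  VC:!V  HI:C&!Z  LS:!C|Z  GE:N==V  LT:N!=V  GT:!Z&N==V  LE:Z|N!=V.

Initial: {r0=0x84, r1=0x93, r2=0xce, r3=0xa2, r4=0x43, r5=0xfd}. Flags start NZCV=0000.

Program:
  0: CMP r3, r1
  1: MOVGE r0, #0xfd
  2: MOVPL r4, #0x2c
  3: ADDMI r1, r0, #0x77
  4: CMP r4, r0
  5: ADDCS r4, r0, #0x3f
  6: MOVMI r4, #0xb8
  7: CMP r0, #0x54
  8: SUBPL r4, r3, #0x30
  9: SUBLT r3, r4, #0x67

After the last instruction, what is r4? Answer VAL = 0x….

VAL = 0x2c

0: ✓ CMP  NZCV=0010
1: ✓ MOVGE  r0←0xfd
2: ✓ MOVPL  r4←0x2c
3: · ADDMI
4: ✓ CMP  NZCV=0000
5: · ADDCS
6: · MOVMI
7: ✓ CMP  NZCV=1010
8: · SUBPL
9: ✓ SUBLT  r3←0xc5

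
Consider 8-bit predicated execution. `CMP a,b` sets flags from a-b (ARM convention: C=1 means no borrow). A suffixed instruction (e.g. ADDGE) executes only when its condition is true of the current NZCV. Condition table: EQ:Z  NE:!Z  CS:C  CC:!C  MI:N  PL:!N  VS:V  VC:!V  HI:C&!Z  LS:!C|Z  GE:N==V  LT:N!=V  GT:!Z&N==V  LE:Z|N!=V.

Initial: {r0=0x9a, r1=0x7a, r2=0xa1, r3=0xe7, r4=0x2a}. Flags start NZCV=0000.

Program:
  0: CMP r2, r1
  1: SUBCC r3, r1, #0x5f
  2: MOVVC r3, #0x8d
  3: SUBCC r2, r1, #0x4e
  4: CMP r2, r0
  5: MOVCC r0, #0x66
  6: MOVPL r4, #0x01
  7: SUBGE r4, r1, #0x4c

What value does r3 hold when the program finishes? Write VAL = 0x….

0: ✓ CMP  NZCV=0011
1: · SUBCC
2: · MOVVC
3: · SUBCC
4: ✓ CMP  NZCV=0010
5: · MOVCC
6: ✓ MOVPL  r4←0x01
7: ✓ SUBGE  r4←0x2e

VAL = 0xe7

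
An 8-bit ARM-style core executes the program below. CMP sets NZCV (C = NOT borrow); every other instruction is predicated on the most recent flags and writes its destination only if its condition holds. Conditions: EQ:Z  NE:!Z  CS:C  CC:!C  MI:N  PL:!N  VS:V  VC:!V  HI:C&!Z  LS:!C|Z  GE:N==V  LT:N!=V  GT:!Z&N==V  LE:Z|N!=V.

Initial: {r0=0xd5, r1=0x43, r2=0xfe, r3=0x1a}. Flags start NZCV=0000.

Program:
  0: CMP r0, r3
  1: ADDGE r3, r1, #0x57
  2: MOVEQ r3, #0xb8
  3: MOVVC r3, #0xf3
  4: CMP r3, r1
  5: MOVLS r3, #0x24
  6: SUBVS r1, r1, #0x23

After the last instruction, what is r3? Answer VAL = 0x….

[0] flags=1010 → (cmp)
[1] flags=1010 GE?F → skip
[2] flags=1010 EQ?F → skip
[3] flags=1010 VC?T → r3=0xf3
[4] flags=1010 → (cmp)
[5] flags=1010 LS?F → skip
[6] flags=1010 VS?F → skip

VAL = 0xf3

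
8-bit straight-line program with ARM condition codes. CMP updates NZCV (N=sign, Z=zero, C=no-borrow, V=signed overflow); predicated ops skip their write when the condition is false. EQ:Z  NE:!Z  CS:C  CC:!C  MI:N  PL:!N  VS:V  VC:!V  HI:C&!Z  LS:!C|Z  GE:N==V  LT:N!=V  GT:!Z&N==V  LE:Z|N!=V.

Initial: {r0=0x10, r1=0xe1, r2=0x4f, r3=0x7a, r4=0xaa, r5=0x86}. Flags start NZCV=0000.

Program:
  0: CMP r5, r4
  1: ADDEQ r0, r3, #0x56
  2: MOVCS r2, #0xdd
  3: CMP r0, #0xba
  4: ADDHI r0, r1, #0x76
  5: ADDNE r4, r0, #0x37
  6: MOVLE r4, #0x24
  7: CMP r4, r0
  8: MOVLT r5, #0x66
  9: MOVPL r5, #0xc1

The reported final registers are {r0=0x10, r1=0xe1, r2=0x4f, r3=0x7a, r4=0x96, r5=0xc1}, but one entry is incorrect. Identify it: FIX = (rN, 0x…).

FIX = (r4, 0x47)

0: ✓ CMP  NZCV=1000
1: · ADDEQ
2: · MOVCS
3: ✓ CMP  NZCV=0000
4: · ADDHI
5: ✓ ADDNE  r4←0x47
6: · MOVLE
7: ✓ CMP  NZCV=0010
8: · MOVLT
9: ✓ MOVPL  r5←0xc1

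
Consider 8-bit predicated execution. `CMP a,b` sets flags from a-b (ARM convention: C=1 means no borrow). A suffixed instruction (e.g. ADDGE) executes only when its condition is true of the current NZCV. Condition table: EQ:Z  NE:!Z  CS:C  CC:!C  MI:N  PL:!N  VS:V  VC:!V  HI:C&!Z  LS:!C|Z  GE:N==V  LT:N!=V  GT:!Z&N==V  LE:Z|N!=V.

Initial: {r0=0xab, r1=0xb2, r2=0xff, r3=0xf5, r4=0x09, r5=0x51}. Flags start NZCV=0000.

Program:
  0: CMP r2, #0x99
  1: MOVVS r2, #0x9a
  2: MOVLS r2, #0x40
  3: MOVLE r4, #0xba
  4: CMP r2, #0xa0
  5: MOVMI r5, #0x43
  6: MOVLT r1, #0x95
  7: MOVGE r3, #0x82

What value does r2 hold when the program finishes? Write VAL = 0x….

[0] flags=0010 → (cmp)
[1] flags=0010 VS?F → skip
[2] flags=0010 LS?F → skip
[3] flags=0010 LE?F → skip
[4] flags=0010 → (cmp)
[5] flags=0010 MI?F → skip
[6] flags=0010 LT?F → skip
[7] flags=0010 GE?T → r3=0x82

VAL = 0xff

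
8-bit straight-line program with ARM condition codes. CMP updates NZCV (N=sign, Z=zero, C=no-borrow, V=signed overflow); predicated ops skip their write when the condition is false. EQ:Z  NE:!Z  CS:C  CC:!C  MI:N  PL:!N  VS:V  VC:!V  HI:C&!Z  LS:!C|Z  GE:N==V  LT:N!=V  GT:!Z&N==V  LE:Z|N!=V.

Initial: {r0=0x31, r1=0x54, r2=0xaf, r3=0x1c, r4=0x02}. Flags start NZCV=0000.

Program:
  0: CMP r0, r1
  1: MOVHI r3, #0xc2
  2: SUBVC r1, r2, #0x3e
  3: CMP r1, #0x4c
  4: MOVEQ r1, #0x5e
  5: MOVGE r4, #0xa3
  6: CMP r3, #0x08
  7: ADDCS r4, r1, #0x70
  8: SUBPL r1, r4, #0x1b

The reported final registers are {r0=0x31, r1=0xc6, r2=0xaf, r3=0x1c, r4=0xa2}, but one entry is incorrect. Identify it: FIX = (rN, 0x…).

0: ✓ CMP  NZCV=1000
1: · MOVHI
2: ✓ SUBVC  r1←0x71
3: ✓ CMP  NZCV=0010
4: · MOVEQ
5: ✓ MOVGE  r4←0xa3
6: ✓ CMP  NZCV=0010
7: ✓ ADDCS  r4←0xe1
8: ✓ SUBPL  r1←0xc6

FIX = (r4, 0xe1)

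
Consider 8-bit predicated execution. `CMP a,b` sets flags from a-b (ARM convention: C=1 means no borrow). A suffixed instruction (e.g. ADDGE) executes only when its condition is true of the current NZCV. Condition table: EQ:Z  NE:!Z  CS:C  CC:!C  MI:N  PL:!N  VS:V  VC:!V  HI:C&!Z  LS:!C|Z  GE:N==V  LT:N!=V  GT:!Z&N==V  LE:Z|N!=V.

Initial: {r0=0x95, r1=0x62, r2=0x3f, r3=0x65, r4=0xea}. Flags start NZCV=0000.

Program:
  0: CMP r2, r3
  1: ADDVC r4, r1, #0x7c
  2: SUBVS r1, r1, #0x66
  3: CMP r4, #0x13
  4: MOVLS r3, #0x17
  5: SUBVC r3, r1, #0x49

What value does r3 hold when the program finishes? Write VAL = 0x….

[0] flags=1000 → (cmp)
[1] flags=1000 VC?T → r4=0xde
[2] flags=1000 VS?F → skip
[3] flags=1010 → (cmp)
[4] flags=1010 LS?F → skip
[5] flags=1010 VC?T → r3=0x19

VAL = 0x19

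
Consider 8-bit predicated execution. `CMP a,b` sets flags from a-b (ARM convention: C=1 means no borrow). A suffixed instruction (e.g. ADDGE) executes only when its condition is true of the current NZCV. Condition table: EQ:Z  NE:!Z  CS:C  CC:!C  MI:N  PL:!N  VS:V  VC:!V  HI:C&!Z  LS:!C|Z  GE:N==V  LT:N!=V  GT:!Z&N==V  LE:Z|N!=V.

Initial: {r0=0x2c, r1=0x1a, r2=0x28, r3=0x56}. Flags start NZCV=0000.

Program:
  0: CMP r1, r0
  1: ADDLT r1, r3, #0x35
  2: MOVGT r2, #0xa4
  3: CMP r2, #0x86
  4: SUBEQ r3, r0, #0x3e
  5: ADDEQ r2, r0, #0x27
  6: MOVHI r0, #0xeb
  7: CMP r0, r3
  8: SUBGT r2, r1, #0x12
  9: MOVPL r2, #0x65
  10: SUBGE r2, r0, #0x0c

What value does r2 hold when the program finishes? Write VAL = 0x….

VAL = 0x28

[0] flags=1000 → (cmp)
[1] flags=1000 LT?T → r1=0x8b
[2] flags=1000 GT?F → skip
[3] flags=1001 → (cmp)
[4] flags=1001 EQ?F → skip
[5] flags=1001 EQ?F → skip
[6] flags=1001 HI?F → skip
[7] flags=1000 → (cmp)
[8] flags=1000 GT?F → skip
[9] flags=1000 PL?F → skip
[10] flags=1000 GE?F → skip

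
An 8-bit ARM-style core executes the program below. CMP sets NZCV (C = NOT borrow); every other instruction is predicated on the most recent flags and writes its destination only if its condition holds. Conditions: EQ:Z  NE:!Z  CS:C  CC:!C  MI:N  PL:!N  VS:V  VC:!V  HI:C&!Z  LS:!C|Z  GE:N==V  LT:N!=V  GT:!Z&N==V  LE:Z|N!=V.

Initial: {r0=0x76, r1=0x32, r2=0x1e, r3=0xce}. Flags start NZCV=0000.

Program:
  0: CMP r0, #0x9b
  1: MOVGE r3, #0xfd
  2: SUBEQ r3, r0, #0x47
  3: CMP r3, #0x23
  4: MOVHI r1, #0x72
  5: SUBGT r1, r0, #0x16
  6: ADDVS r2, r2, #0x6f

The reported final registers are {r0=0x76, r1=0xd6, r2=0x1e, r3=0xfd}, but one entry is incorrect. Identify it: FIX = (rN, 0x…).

[0] flags=1001 → (cmp)
[1] flags=1001 GE?T → r3=0xfd
[2] flags=1001 EQ?F → skip
[3] flags=1010 → (cmp)
[4] flags=1010 HI?T → r1=0x72
[5] flags=1010 GT?F → skip
[6] flags=1010 VS?F → skip

FIX = (r1, 0x72)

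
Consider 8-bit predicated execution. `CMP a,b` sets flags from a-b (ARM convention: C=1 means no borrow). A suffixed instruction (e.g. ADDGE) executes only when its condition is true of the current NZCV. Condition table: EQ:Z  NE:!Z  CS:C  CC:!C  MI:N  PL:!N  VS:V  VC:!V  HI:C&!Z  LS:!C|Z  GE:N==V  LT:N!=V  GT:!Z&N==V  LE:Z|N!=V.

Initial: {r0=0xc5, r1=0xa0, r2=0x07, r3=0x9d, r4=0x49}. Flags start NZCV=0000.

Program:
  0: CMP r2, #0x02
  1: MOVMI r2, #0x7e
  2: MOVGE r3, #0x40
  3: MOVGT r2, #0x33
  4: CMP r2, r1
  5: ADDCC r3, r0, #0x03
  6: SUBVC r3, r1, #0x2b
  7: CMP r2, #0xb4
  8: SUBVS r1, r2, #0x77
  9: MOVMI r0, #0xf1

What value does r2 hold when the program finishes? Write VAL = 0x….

0: ✓ CMP  NZCV=0010
1: · MOVMI
2: ✓ MOVGE  r3←0x40
3: ✓ MOVGT  r2←0x33
4: ✓ CMP  NZCV=1001
5: ✓ ADDCC  r3←0xc8
6: · SUBVC
7: ✓ CMP  NZCV=0000
8: · SUBVS
9: · MOVMI

VAL = 0x33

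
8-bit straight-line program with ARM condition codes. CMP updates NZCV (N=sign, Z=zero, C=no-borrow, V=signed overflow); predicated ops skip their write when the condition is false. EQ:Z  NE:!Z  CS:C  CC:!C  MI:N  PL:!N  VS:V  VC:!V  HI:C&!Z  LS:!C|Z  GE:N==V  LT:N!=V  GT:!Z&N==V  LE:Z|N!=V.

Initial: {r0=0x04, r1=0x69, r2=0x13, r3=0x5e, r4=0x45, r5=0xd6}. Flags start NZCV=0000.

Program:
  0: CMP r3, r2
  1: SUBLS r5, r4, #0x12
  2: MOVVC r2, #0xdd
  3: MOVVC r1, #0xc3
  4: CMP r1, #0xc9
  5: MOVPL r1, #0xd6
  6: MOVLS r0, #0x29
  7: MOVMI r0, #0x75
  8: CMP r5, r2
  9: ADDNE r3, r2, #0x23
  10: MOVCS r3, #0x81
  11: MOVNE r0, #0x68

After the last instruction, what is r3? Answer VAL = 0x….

[0] flags=0010 → (cmp)
[1] flags=0010 LS?F → skip
[2] flags=0010 VC?T → r2=0xdd
[3] flags=0010 VC?T → r1=0xc3
[4] flags=1000 → (cmp)
[5] flags=1000 PL?F → skip
[6] flags=1000 LS?T → r0=0x29
[7] flags=1000 MI?T → r0=0x75
[8] flags=1000 → (cmp)
[9] flags=1000 NE?T → r3=0x00
[10] flags=1000 CS?F → skip
[11] flags=1000 NE?T → r0=0x68

VAL = 0x00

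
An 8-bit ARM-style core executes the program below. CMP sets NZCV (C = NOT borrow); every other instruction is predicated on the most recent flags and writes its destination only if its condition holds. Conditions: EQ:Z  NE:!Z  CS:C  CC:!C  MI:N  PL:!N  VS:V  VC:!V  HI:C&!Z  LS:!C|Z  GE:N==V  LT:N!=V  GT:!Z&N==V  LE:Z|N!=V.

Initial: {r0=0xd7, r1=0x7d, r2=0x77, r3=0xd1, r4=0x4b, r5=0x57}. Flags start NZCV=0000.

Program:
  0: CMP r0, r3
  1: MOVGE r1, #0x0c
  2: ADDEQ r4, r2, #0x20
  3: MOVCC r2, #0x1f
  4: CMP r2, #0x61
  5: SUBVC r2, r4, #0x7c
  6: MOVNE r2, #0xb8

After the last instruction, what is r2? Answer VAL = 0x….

[0] flags=0010 → (cmp)
[1] flags=0010 GE?T → r1=0x0c
[2] flags=0010 EQ?F → skip
[3] flags=0010 CC?F → skip
[4] flags=0010 → (cmp)
[5] flags=0010 VC?T → r2=0xcf
[6] flags=0010 NE?T → r2=0xb8

VAL = 0xb8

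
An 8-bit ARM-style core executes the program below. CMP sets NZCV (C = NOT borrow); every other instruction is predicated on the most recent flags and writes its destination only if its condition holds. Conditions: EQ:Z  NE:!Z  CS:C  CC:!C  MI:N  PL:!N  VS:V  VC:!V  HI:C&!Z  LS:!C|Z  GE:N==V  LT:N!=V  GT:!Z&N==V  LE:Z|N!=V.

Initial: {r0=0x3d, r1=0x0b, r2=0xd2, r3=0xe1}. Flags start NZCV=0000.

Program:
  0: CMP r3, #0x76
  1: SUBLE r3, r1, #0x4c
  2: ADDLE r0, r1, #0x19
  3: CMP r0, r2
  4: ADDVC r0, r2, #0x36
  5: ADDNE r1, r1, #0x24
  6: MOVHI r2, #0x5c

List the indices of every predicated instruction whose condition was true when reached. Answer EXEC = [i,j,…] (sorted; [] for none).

[0] flags=0011 → (cmp)
[1] flags=0011 LE?T → r3=0xbf
[2] flags=0011 LE?T → r0=0x24
[3] flags=0000 → (cmp)
[4] flags=0000 VC?T → r0=0x08
[5] flags=0000 NE?T → r1=0x2f
[6] flags=0000 HI?F → skip

EXEC = [1,2,4,5]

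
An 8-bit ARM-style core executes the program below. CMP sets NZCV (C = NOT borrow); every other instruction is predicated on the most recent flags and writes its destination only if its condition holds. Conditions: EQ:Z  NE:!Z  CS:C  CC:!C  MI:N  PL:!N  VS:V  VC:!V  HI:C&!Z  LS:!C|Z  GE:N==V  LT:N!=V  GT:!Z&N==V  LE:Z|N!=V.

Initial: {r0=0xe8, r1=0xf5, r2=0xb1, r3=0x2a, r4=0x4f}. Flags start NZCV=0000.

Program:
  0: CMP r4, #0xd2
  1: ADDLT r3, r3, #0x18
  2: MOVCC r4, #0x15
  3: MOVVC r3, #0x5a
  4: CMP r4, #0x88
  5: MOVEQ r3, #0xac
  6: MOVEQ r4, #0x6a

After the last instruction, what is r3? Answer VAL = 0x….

[0] flags=0000 → (cmp)
[1] flags=0000 LT?F → skip
[2] flags=0000 CC?T → r4=0x15
[3] flags=0000 VC?T → r3=0x5a
[4] flags=1001 → (cmp)
[5] flags=1001 EQ?F → skip
[6] flags=1001 EQ?F → skip

VAL = 0x5a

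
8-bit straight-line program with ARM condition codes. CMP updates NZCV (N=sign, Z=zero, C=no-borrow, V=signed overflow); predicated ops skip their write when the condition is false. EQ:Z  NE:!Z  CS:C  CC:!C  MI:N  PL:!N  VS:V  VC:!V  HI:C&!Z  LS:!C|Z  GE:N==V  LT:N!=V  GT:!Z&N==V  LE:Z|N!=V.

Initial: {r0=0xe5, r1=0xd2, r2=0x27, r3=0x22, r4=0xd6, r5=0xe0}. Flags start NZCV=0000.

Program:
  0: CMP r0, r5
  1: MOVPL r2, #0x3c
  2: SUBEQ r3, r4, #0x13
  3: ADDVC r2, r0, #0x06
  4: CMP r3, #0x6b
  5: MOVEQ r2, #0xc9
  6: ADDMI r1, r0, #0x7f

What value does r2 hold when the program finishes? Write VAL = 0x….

VAL = 0xeb

0: ✓ CMP  NZCV=0010
1: ✓ MOVPL  r2←0x3c
2: · SUBEQ
3: ✓ ADDVC  r2←0xeb
4: ✓ CMP  NZCV=1000
5: · MOVEQ
6: ✓ ADDMI  r1←0x64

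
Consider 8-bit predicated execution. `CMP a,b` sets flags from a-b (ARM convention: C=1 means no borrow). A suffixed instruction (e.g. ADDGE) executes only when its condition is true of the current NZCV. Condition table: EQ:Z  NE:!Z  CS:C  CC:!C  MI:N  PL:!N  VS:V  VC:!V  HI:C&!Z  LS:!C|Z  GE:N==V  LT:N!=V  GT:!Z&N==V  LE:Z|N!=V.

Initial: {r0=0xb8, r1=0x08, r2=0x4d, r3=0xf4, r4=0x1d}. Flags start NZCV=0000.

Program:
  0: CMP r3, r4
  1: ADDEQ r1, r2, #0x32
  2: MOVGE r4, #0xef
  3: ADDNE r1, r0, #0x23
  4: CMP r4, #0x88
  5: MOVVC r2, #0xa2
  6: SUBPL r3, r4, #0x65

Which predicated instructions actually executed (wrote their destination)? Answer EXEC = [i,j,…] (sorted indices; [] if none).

EXEC = [3]

0: ✓ CMP  NZCV=1010
1: · ADDEQ
2: · MOVGE
3: ✓ ADDNE  r1←0xdb
4: ✓ CMP  NZCV=1001
5: · MOVVC
6: · SUBPL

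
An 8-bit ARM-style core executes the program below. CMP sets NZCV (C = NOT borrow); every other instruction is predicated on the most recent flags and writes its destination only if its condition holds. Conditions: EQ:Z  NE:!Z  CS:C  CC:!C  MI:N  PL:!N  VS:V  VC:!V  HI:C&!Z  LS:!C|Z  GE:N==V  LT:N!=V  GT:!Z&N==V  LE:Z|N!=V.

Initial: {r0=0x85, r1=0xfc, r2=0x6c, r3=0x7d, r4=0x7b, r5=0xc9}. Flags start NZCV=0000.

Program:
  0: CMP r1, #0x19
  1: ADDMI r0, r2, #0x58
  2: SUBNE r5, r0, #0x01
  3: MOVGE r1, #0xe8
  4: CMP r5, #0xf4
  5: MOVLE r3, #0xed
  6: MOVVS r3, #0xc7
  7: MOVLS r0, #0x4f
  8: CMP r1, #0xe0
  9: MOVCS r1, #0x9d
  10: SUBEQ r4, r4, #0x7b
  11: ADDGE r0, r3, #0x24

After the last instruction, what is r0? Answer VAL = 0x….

VAL = 0x11

[0] flags=1010 → (cmp)
[1] flags=1010 MI?T → r0=0xc4
[2] flags=1010 NE?T → r5=0xc3
[3] flags=1010 GE?F → skip
[4] flags=1000 → (cmp)
[5] flags=1000 LE?T → r3=0xed
[6] flags=1000 VS?F → skip
[7] flags=1000 LS?T → r0=0x4f
[8] flags=0010 → (cmp)
[9] flags=0010 CS?T → r1=0x9d
[10] flags=0010 EQ?F → skip
[11] flags=0010 GE?T → r0=0x11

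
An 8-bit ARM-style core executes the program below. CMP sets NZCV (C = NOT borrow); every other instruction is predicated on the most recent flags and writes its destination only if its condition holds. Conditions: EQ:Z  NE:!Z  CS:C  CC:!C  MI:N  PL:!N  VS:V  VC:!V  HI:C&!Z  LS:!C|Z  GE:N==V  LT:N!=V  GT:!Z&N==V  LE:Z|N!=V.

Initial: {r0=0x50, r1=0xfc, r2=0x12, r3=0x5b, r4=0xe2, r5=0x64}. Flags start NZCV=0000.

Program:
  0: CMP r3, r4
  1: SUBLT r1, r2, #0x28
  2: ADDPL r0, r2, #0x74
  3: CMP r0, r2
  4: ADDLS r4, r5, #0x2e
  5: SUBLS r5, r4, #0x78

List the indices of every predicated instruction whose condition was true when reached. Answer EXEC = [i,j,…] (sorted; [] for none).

[0] flags=0000 → (cmp)
[1] flags=0000 LT?F → skip
[2] flags=0000 PL?T → r0=0x86
[3] flags=0011 → (cmp)
[4] flags=0011 LS?F → skip
[5] flags=0011 LS?F → skip

EXEC = [2]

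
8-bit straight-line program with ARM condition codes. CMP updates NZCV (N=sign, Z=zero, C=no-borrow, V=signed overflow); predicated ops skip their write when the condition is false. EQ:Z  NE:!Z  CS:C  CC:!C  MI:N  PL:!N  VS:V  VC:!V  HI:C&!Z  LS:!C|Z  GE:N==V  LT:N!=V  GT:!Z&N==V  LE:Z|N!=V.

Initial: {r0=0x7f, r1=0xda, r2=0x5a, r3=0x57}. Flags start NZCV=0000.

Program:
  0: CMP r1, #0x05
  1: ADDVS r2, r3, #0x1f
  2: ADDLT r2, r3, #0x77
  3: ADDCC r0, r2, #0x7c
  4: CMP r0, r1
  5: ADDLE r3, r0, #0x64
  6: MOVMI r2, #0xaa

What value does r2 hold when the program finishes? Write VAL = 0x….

VAL = 0xaa

0: ✓ CMP  NZCV=1010
1: · ADDVS
2: ✓ ADDLT  r2←0xce
3: · ADDCC
4: ✓ CMP  NZCV=1001
5: · ADDLE
6: ✓ MOVMI  r2←0xaa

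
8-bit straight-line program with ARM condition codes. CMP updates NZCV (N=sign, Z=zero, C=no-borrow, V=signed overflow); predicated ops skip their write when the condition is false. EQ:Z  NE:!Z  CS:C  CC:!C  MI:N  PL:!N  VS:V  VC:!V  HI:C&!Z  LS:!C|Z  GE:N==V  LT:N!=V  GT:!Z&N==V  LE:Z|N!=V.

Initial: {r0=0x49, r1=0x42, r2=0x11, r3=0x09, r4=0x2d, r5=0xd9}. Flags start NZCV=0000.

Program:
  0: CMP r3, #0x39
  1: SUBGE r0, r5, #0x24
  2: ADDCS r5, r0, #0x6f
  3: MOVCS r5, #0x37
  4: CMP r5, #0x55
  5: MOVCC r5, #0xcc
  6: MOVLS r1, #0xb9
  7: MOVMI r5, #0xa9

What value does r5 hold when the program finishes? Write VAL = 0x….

0: ✓ CMP  NZCV=1000
1: · SUBGE
2: · ADDCS
3: · MOVCS
4: ✓ CMP  NZCV=1010
5: · MOVCC
6: · MOVLS
7: ✓ MOVMI  r5←0xa9

VAL = 0xa9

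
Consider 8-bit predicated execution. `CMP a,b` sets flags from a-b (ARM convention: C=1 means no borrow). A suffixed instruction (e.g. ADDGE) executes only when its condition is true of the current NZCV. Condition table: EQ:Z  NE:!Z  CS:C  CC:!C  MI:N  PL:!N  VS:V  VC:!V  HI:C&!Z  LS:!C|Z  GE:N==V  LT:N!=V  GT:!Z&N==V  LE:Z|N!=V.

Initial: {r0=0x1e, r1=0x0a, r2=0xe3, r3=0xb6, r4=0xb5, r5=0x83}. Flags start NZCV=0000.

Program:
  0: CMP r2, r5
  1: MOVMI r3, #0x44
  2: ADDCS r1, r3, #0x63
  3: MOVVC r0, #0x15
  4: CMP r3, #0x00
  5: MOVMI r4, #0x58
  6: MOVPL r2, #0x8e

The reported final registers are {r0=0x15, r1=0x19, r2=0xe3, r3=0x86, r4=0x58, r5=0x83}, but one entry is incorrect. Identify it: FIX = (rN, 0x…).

FIX = (r3, 0xb6)

[0] flags=0010 → (cmp)
[1] flags=0010 MI?F → skip
[2] flags=0010 CS?T → r1=0x19
[3] flags=0010 VC?T → r0=0x15
[4] flags=1010 → (cmp)
[5] flags=1010 MI?T → r4=0x58
[6] flags=1010 PL?F → skip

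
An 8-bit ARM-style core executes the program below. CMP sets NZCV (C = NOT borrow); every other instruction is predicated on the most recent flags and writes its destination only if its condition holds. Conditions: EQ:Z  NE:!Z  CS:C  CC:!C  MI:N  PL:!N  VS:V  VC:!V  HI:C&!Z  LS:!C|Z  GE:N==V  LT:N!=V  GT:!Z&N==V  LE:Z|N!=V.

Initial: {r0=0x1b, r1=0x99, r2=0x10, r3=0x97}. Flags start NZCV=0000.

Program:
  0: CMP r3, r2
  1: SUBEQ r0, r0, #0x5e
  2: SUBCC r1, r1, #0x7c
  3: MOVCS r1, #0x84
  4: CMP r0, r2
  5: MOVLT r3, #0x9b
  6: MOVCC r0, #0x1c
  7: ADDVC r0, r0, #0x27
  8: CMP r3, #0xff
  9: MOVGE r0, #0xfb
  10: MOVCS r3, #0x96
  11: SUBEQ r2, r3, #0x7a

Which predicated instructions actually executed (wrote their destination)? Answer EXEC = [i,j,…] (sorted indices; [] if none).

0: ✓ CMP  NZCV=1010
1: · SUBEQ
2: · SUBCC
3: ✓ MOVCS  r1←0x84
4: ✓ CMP  NZCV=0010
5: · MOVLT
6: · MOVCC
7: ✓ ADDVC  r0←0x42
8: ✓ CMP  NZCV=1000
9: · MOVGE
10: · MOVCS
11: · SUBEQ

EXEC = [3,7]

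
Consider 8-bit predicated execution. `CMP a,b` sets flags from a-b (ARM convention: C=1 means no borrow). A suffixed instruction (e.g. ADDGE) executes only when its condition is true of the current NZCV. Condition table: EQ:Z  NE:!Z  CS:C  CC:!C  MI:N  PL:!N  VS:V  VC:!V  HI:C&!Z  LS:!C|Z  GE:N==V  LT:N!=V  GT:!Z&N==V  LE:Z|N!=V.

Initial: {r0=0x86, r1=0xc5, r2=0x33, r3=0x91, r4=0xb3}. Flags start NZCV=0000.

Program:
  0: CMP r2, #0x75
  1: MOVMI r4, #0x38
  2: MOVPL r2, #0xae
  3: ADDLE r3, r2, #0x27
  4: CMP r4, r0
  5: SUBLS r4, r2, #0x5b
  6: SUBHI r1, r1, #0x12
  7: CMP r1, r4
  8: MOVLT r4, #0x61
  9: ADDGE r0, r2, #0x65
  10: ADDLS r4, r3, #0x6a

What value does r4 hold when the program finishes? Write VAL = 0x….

VAL = 0xc4

0: ✓ CMP  NZCV=1000
1: ✓ MOVMI  r4←0x38
2: · MOVPL
3: ✓ ADDLE  r3←0x5a
4: ✓ CMP  NZCV=1001
5: ✓ SUBLS  r4←0xd8
6: · SUBHI
7: ✓ CMP  NZCV=1000
8: ✓ MOVLT  r4←0x61
9: · ADDGE
10: ✓ ADDLS  r4←0xc4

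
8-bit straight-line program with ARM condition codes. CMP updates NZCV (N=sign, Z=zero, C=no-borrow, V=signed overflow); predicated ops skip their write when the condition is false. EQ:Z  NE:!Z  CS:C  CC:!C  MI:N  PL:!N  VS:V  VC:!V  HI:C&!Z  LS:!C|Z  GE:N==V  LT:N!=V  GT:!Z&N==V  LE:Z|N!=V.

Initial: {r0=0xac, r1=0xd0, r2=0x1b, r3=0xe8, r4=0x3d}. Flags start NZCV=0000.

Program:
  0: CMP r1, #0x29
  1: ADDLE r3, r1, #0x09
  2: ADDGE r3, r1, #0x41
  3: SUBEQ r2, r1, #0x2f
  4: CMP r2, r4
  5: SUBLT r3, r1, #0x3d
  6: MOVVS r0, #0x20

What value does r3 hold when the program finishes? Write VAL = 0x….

VAL = 0x93

0: ✓ CMP  NZCV=1010
1: ✓ ADDLE  r3←0xd9
2: · ADDGE
3: · SUBEQ
4: ✓ CMP  NZCV=1000
5: ✓ SUBLT  r3←0x93
6: · MOVVS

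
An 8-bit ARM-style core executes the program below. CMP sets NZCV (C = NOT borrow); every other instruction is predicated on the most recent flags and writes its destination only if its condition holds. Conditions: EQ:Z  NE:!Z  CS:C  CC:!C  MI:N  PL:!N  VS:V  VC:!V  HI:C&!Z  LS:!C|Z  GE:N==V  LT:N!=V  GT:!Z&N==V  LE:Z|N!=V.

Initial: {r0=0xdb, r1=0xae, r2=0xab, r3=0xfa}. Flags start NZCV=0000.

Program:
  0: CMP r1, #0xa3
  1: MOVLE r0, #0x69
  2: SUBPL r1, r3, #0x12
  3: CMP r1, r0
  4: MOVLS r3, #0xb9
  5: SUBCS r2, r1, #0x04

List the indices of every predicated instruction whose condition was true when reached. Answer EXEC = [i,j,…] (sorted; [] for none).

EXEC = [2,5]

[0] flags=0010 → (cmp)
[1] flags=0010 LE?F → skip
[2] flags=0010 PL?T → r1=0xe8
[3] flags=0010 → (cmp)
[4] flags=0010 LS?F → skip
[5] flags=0010 CS?T → r2=0xe4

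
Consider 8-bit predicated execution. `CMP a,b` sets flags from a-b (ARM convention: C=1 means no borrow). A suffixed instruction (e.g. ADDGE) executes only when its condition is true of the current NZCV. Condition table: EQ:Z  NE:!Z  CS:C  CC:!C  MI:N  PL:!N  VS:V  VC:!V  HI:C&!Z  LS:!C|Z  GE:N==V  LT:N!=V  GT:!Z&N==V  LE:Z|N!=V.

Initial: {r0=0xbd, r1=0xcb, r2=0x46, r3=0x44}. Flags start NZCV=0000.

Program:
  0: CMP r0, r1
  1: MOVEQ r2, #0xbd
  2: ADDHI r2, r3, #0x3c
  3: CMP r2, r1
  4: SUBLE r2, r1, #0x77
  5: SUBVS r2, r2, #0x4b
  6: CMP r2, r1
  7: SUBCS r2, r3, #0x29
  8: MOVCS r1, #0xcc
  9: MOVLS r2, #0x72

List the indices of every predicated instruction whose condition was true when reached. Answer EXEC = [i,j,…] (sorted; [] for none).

[0] flags=1000 → (cmp)
[1] flags=1000 EQ?F → skip
[2] flags=1000 HI?F → skip
[3] flags=0000 → (cmp)
[4] flags=0000 LE?F → skip
[5] flags=0000 VS?F → skip
[6] flags=0000 → (cmp)
[7] flags=0000 CS?F → skip
[8] flags=0000 CS?F → skip
[9] flags=0000 LS?T → r2=0x72

EXEC = [9]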